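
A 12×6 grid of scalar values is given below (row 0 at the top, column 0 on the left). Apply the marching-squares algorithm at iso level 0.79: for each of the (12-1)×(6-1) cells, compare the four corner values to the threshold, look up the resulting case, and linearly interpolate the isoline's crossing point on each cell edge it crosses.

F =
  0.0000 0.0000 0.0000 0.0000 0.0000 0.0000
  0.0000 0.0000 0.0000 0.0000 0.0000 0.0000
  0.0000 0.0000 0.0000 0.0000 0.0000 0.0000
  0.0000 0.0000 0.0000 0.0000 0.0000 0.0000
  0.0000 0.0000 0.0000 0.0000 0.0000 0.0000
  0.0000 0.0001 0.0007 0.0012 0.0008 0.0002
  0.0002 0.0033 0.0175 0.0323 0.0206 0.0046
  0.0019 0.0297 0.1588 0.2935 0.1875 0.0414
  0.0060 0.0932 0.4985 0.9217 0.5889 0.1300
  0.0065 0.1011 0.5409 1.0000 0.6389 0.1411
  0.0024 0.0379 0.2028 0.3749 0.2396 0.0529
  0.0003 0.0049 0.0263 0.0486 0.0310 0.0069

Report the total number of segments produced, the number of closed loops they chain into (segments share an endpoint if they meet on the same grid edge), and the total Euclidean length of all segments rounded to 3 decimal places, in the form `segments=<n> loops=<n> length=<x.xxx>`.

cell (7,2): code 0100 → (7.790,3.000)–(8.000,2.689)
cell (7,3): code 1000 → (8.000,3.396)–(7.790,3.000)
cell (8,2): code 0110 → (8.000,2.689)–(9.000,2.543)
cell (8,3): code 1001 → (9.000,3.582)–(8.000,3.396)
cell (9,2): code 0010 → (9.000,2.543)–(9.336,3.000)
cell (9,3): code 0001 → (9.336,3.000)–(9.000,3.582)
total: 6 segments, chained into 1 closed loop(s), length Σ = 4.089962

segments=6 loops=1 length=4.090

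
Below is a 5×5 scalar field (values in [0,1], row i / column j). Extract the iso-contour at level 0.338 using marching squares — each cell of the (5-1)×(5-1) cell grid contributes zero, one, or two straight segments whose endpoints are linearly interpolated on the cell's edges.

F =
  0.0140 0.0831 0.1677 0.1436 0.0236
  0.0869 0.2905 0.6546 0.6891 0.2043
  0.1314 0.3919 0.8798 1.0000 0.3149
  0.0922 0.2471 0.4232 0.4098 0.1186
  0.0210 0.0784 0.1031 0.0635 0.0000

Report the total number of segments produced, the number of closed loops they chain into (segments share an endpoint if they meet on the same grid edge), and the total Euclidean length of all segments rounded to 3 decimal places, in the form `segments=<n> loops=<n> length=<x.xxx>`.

segments=12 loops=1 length=9.487

cell (0,1): code 0100 → (0.350,2.000)–(1.000,1.130)
cell (0,2): code 1100 → (0.356,3.000)–(0.350,2.000)
cell (0,3): code 1000 → (1.000,3.724)–(0.356,3.000)
cell (1,0): code 0100 → (1.468,1.000)–(2.000,0.793)
cell (1,1): code 1110 → (1.000,1.130)–(1.468,1.000)
cell (1,3): code 1001 → (2.000,3.966)–(1.000,3.724)
cell (2,0): code 0010 → (2.000,0.793)–(2.372,1.000)
cell (2,1): code 0111 → (2.372,1.000)–(3.000,1.516)
cell (2,3): code 1001 → (3.000,3.247)–(2.000,3.966)
cell (3,1): code 0010 → (3.000,1.516)–(3.266,2.000)
cell (3,2): code 0011 → (3.266,2.000)–(3.207,3.000)
cell (3,3): code 0001 → (3.207,3.000)–(3.000,3.247)
total: 12 segments, chained into 1 closed loop(s), length Σ = 9.487003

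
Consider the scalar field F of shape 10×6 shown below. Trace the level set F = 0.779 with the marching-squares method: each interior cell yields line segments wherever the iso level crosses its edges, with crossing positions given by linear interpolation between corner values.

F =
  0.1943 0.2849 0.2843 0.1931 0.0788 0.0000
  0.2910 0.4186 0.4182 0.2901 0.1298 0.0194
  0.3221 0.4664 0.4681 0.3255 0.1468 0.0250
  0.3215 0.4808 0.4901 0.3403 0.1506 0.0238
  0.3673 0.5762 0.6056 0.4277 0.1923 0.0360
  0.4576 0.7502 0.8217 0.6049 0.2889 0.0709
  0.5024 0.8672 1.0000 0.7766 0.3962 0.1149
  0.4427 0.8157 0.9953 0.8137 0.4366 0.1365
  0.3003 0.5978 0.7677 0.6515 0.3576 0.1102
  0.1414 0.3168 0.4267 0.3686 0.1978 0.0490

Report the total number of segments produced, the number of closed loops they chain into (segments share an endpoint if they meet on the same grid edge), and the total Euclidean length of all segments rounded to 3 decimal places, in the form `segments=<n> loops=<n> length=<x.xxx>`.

cell (4,1): code 0100 → (4.802,2.000)–(5.000,1.403)
cell (4,2): code 1000 → (5.000,2.197)–(4.802,2.000)
cell (5,0): code 0100 → (5.246,1.000)–(6.000,0.758)
cell (5,1): code 1110 → (5.000,1.403)–(5.246,1.000)
cell (5,2): code 1001 → (6.000,2.989)–(5.000,2.197)
cell (6,0): code 0110 → (6.000,0.758)–(7.000,0.902)
cell (6,2): code 1101 → (6.065,3.000)–(6.000,2.989)
cell (6,3): code 1000 → (7.000,3.092)–(6.065,3.000)
cell (7,0): code 0010 → (7.000,0.902)–(7.168,1.000)
cell (7,1): code 0011 → (7.168,1.000)–(7.950,2.000)
cell (7,2): code 0011 → (7.950,2.000)–(7.214,3.000)
cell (7,3): code 0001 → (7.214,3.000)–(7.000,3.092)
total: 12 segments, chained into 1 closed loop(s), length Σ = 8.402469

segments=12 loops=1 length=8.402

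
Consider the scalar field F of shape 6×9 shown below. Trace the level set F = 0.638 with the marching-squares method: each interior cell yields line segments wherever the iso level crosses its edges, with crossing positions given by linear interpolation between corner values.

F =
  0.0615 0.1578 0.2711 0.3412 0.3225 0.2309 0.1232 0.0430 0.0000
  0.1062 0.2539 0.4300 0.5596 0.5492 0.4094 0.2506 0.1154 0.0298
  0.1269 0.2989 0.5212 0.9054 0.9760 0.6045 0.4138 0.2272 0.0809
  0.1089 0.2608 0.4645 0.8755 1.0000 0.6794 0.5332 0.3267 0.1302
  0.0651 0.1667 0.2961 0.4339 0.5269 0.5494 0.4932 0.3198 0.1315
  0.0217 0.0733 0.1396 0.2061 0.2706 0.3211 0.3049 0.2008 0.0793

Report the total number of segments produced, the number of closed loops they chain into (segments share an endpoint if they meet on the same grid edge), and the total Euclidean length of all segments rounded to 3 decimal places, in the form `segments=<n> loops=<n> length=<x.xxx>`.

cell (1,2): code 0100 → (1.227,3.000)–(2.000,2.304)
cell (1,3): code 1100 → (1.208,4.000)–(1.227,3.000)
cell (1,4): code 1000 → (2.000,4.910)–(1.208,4.000)
cell (2,2): code 0110 → (2.000,2.304)–(3.000,2.422)
cell (2,4): code 1101 → (2.447,5.000)–(2.000,4.910)
cell (2,5): code 1000 → (3.000,5.283)–(2.447,5.000)
cell (3,2): code 0010 → (3.000,2.422)–(3.538,3.000)
cell (3,3): code 0011 → (3.538,3.000)–(3.765,4.000)
cell (3,4): code 0011 → (3.765,4.000)–(3.318,5.000)
cell (3,5): code 0001 → (3.318,5.000)–(3.000,5.283)
total: 10 segments, chained into 1 closed loop(s), length Σ = 8.667341

segments=10 loops=1 length=8.667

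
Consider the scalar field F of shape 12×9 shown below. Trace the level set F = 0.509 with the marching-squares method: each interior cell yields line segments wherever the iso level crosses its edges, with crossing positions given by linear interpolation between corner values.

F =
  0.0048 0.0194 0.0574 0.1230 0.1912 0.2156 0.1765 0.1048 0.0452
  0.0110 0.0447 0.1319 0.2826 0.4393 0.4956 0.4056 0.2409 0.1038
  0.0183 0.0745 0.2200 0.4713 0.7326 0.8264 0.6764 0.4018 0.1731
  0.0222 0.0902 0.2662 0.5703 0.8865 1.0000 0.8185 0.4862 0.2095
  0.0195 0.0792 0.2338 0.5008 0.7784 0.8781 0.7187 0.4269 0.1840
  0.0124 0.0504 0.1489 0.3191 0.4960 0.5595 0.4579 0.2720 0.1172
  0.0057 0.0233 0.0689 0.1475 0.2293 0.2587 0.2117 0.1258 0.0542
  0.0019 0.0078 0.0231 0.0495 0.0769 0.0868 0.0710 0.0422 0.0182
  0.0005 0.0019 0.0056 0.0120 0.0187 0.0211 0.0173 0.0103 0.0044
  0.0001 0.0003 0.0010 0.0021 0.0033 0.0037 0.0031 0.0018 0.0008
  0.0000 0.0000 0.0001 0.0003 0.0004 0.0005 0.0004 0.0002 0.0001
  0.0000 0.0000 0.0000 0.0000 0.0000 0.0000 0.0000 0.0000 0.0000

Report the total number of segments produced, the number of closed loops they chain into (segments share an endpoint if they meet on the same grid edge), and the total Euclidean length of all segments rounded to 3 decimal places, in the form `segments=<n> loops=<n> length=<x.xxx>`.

cell (1,3): code 0100 → (1.238,4.000)–(2.000,3.144)
cell (1,4): code 1100 → (1.041,5.000)–(1.238,4.000)
cell (1,5): code 1100 → (1.382,6.000)–(1.041,5.000)
cell (1,6): code 1000 → (2.000,6.610)–(1.382,6.000)
cell (2,2): code 0100 → (2.381,3.000)–(3.000,2.798)
cell (2,3): code 1110 → (2.000,3.144)–(2.381,3.000)
cell (2,6): code 1001 → (3.000,6.931)–(2.000,6.610)
cell (3,2): code 0010 → (3.000,2.798)–(3.882,3.000)
cell (3,3): code 0111 → (3.882,3.000)–(4.000,3.030)
cell (3,6): code 1001 → (4.000,6.719)–(3.000,6.931)
cell (4,3): code 0010 → (4.000,3.030)–(4.954,4.000)
cell (4,4): code 0111 → (4.954,4.000)–(5.000,4.205)
cell (4,5): code 1011 → (5.000,5.497)–(4.804,6.000)
cell (4,6): code 0001 → (4.804,6.000)–(4.000,6.719)
cell (5,4): code 0010 → (5.000,4.205)–(5.168,5.000)
cell (5,5): code 0001 → (5.168,5.000)–(5.000,5.497)
total: 16 segments, chained into 1 closed loop(s), length Σ = 12.774083

segments=16 loops=1 length=12.774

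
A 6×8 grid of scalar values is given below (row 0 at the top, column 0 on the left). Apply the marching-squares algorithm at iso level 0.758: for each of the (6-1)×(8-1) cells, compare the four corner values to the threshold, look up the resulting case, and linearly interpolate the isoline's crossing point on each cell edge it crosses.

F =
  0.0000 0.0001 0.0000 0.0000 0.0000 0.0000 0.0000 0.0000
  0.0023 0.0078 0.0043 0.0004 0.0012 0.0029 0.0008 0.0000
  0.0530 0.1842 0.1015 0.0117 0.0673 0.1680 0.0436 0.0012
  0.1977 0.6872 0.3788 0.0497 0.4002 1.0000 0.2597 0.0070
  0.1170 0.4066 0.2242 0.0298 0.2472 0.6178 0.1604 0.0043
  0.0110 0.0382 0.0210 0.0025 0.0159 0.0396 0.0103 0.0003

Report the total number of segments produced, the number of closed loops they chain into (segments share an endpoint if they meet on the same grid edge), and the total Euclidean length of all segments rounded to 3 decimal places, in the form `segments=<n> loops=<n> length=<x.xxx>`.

segments=4 loops=1 length=2.398

cell (2,4): code 0100 → (2.709,5.000)–(3.000,4.597)
cell (2,5): code 1000 → (3.000,5.327)–(2.709,5.000)
cell (3,4): code 0010 → (3.000,4.597)–(3.633,5.000)
cell (3,5): code 0001 → (3.633,5.000)–(3.000,5.327)
total: 4 segments, chained into 1 closed loop(s), length Σ = 2.398327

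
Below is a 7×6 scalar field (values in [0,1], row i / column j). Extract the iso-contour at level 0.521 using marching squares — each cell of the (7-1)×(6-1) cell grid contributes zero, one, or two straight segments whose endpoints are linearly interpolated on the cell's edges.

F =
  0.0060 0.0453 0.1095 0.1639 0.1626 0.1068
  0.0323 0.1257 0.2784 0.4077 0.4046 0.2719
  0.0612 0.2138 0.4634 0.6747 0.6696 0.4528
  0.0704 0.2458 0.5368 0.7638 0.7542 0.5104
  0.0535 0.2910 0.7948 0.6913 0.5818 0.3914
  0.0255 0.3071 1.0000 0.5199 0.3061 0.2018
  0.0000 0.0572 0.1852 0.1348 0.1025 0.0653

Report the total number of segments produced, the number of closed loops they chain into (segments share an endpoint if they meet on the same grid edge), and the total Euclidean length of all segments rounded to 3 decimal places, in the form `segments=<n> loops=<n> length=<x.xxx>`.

segments=14 loops=1 length=11.936

cell (1,2): code 0100 → (1.424,3.000)–(2.000,2.273)
cell (1,3): code 1100 → (1.439,4.000)–(1.424,3.000)
cell (1,4): code 1000 → (2.000,4.685)–(1.439,4.000)
cell (2,1): code 0100 → (2.785,2.000)–(3.000,1.946)
cell (2,2): code 1110 → (2.000,2.273)–(2.785,2.000)
cell (2,4): code 1001 → (3.000,4.957)–(2.000,4.685)
cell (3,1): code 0110 → (3.000,1.946)–(4.000,1.457)
cell (3,4): code 1001 → (4.000,4.319)–(3.000,4.957)
cell (4,1): code 0110 → (4.000,1.457)–(5.000,1.309)
cell (4,2): code 1011 → (5.000,2.998)–(4.994,3.000)
cell (4,3): code 0011 → (4.994,3.000)–(4.221,4.000)
cell (4,4): code 0001 → (4.221,4.000)–(4.000,4.319)
cell (5,1): code 0010 → (5.000,1.309)–(5.588,2.000)
cell (5,2): code 0001 → (5.588,2.000)–(5.000,2.998)
total: 14 segments, chained into 1 closed loop(s), length Σ = 11.936356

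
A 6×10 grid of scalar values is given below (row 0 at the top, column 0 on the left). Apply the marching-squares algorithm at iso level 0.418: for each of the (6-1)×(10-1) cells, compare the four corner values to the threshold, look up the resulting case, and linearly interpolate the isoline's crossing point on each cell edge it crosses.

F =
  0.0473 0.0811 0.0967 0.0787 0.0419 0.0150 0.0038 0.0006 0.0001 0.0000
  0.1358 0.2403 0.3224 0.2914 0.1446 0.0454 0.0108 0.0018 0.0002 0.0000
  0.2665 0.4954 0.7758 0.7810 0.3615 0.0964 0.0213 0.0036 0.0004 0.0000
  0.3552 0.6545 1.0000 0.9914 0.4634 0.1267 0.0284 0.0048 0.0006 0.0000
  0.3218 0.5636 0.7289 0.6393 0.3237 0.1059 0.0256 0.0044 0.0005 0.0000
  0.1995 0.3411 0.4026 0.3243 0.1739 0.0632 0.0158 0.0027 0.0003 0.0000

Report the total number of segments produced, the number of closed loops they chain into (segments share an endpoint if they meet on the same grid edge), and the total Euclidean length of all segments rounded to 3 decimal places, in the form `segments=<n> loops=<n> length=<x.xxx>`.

segments=14 loops=1 length=11.904

cell (1,0): code 0100 → (1.697,1.000)–(2.000,0.662)
cell (1,1): code 1100 → (1.211,2.000)–(1.697,1.000)
cell (1,2): code 1100 → (1.259,3.000)–(1.211,2.000)
cell (1,3): code 1000 → (2.000,3.865)–(1.259,3.000)
cell (2,0): code 0110 → (2.000,0.662)–(3.000,0.210)
cell (2,3): code 1101 → (2.554,4.000)–(2.000,3.865)
cell (2,4): code 1000 → (3.000,4.135)–(2.554,4.000)
cell (3,0): code 0110 → (3.000,0.210)–(4.000,0.398)
cell (3,3): code 1011 → (4.000,3.701)–(3.325,4.000)
cell (3,4): code 0001 → (3.325,4.000)–(3.000,4.135)
cell (4,0): code 0010 → (4.000,0.398)–(4.654,1.000)
cell (4,1): code 0011 → (4.654,1.000)–(4.953,2.000)
cell (4,2): code 0011 → (4.953,2.000)–(4.703,3.000)
cell (4,3): code 0001 → (4.703,3.000)–(4.000,3.701)
total: 14 segments, chained into 1 closed loop(s), length Σ = 11.904034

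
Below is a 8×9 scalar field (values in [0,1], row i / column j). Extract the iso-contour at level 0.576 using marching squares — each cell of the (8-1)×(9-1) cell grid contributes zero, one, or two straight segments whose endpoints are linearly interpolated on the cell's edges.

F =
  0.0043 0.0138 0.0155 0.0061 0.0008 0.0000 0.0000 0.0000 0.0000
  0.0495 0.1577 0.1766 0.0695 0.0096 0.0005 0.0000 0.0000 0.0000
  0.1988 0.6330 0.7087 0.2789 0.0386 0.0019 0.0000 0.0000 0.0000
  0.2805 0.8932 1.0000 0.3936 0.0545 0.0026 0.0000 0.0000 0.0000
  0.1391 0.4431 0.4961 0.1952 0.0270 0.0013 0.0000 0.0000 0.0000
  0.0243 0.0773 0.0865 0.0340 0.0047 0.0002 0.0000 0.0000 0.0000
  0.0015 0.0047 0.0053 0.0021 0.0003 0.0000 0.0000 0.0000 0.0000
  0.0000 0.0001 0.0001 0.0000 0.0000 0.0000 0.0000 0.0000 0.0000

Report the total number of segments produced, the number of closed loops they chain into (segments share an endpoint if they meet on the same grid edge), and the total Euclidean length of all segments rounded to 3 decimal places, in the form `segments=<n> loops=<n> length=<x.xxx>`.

segments=8 loops=1 length=6.706

cell (1,0): code 0100 → (1.880,1.000)–(2.000,0.869)
cell (1,1): code 1100 → (1.751,2.000)–(1.880,1.000)
cell (1,2): code 1000 → (2.000,2.309)–(1.751,2.000)
cell (2,0): code 0110 → (2.000,0.869)–(3.000,0.482)
cell (2,2): code 1001 → (3.000,2.699)–(2.000,2.309)
cell (3,0): code 0010 → (3.000,0.482)–(3.705,1.000)
cell (3,1): code 0011 → (3.705,1.000)–(3.841,2.000)
cell (3,2): code 0001 → (3.841,2.000)–(3.000,2.699)
total: 8 segments, chained into 1 closed loop(s), length Σ = 6.706423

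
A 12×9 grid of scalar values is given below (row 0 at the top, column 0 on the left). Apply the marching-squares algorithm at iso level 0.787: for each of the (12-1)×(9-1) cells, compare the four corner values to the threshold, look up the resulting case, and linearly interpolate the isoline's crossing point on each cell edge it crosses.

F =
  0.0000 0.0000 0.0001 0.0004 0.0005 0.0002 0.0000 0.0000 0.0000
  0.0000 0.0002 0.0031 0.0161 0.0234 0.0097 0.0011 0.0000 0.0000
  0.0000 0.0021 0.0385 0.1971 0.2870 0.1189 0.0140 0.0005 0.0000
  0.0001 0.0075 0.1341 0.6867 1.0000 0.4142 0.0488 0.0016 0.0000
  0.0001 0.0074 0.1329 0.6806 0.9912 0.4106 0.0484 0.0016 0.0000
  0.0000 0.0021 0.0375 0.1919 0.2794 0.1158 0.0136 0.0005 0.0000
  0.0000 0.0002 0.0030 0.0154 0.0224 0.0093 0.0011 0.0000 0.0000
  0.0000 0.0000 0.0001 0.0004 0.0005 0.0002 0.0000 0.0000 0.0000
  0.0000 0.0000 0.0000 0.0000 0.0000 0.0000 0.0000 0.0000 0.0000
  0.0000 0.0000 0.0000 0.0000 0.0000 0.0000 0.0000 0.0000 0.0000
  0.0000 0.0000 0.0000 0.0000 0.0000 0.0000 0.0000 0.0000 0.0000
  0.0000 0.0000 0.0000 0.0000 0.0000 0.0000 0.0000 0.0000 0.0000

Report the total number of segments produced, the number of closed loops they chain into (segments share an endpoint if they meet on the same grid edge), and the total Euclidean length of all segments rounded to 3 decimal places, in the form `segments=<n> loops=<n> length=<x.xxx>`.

cell (2,3): code 0100 → (2.701,4.000)–(3.000,3.320)
cell (2,4): code 1000 → (3.000,4.364)–(2.701,4.000)
cell (3,3): code 0110 → (3.000,3.320)–(4.000,3.343)
cell (3,4): code 1001 → (4.000,4.352)–(3.000,4.364)
cell (4,3): code 0010 → (4.000,3.343)–(4.287,4.000)
cell (4,4): code 0001 → (4.287,4.000)–(4.000,4.352)
total: 6 segments, chained into 1 closed loop(s), length Σ = 4.384679

segments=6 loops=1 length=4.385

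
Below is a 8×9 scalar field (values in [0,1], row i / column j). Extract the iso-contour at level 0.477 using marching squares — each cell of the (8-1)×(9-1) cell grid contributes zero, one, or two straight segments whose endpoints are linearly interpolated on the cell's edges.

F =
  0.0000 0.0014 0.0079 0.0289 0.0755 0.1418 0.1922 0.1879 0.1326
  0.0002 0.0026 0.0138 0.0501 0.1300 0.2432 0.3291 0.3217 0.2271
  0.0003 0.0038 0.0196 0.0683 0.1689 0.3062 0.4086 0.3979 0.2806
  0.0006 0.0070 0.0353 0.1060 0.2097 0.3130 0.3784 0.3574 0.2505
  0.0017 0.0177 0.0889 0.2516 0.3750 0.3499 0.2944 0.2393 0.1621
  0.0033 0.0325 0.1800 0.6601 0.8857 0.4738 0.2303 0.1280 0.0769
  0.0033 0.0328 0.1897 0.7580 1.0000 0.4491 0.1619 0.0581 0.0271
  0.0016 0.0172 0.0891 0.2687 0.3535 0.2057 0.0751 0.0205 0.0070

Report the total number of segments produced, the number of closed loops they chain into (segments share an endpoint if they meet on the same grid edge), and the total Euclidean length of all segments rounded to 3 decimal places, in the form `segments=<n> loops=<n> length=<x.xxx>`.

segments=8 loops=1 length=7.963

cell (4,2): code 0100 → (4.552,3.000)–(5.000,2.619)
cell (4,3): code 1100 → (4.200,4.000)–(4.552,3.000)
cell (4,4): code 1000 → (5.000,4.992)–(4.200,4.000)
cell (5,2): code 0110 → (5.000,2.619)–(6.000,2.506)
cell (5,4): code 1001 → (6.000,4.949)–(5.000,4.992)
cell (6,2): code 0010 → (6.000,2.506)–(6.574,3.000)
cell (6,3): code 0011 → (6.574,3.000)–(6.809,4.000)
cell (6,4): code 0001 → (6.809,4.000)–(6.000,4.949)
total: 8 segments, chained into 1 closed loop(s), length Σ = 7.962985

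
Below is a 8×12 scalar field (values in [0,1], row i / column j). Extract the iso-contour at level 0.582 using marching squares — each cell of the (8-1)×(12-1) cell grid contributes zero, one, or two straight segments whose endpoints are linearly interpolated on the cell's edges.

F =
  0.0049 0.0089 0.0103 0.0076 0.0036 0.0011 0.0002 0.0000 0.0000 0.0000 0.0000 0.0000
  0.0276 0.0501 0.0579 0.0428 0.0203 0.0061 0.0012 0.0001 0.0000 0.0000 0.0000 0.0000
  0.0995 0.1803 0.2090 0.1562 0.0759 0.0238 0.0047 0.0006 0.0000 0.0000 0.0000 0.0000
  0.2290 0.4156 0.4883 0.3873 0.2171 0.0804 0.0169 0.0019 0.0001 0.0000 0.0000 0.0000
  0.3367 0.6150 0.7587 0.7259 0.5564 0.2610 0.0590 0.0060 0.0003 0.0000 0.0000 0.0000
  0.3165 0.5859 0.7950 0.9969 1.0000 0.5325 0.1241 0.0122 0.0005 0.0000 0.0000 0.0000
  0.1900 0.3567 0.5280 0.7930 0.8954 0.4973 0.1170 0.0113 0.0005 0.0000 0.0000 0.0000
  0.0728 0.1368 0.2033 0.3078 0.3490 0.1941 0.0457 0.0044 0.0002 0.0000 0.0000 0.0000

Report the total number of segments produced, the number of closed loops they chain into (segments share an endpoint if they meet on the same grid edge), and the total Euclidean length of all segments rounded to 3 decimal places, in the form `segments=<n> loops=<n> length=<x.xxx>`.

cell (3,0): code 0100 → (3.835,1.000)–(4.000,0.881)
cell (3,1): code 1100 → (3.347,2.000)–(3.835,1.000)
cell (3,2): code 1100 → (3.575,3.000)–(3.347,2.000)
cell (3,3): code 1000 → (4.000,3.849)–(3.575,3.000)
cell (4,0): code 0110 → (4.000,0.881)–(5.000,0.986)
cell (4,3): code 1101 → (4.058,4.000)–(4.000,3.849)
cell (4,4): code 1000 → (5.000,4.894)–(4.058,4.000)
cell (5,0): code 0010 → (5.000,0.986)–(5.017,1.000)
cell (5,1): code 0011 → (5.017,1.000)–(5.798,2.000)
cell (5,2): code 0111 → (5.798,2.000)–(6.000,2.204)
cell (5,4): code 1001 → (6.000,4.787)–(5.000,4.894)
cell (6,2): code 0010 → (6.000,2.204)–(6.435,3.000)
cell (6,3): code 0011 → (6.435,3.000)–(6.574,4.000)
cell (6,4): code 0001 → (6.574,4.000)–(6.000,4.787)
total: 14 segments, chained into 1 closed loop(s), length Σ = 11.232206

segments=14 loops=1 length=11.232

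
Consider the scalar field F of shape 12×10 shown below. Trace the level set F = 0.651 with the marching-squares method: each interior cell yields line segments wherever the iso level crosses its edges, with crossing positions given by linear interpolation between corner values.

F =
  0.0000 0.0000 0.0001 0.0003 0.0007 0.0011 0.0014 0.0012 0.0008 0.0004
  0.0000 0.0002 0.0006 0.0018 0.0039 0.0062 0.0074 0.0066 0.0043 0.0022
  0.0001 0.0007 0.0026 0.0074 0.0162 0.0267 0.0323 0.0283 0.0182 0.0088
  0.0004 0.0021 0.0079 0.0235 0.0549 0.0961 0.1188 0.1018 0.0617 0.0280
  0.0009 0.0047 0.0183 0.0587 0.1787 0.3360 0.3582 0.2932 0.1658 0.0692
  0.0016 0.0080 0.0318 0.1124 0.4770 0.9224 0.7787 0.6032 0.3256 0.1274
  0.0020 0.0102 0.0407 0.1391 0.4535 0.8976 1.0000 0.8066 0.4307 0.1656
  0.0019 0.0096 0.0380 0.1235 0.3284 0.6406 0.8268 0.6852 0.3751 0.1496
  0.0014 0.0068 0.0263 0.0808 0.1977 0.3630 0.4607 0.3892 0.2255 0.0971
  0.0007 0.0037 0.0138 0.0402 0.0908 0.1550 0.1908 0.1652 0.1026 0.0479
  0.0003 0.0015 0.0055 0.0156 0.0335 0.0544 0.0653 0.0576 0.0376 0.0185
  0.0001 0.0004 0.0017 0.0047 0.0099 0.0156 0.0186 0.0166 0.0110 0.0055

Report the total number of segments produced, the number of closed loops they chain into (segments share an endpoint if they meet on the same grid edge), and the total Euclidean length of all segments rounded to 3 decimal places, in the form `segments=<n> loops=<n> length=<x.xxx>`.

segments=12 loops=1 length=9.303

cell (4,4): code 0100 → (4.537,5.000)–(5.000,4.391)
cell (4,5): code 1100 → (4.696,6.000)–(4.537,5.000)
cell (4,6): code 1000 → (5.000,6.728)–(4.696,6.000)
cell (5,4): code 0110 → (5.000,4.391)–(6.000,4.445)
cell (5,6): code 1101 → (5.235,7.000)–(5.000,6.728)
cell (5,7): code 1000 → (6.000,7.414)–(5.235,7.000)
cell (6,4): code 0010 → (6.000,4.445)–(6.960,5.000)
cell (6,5): code 0111 → (6.960,5.000)–(7.000,5.056)
cell (6,7): code 1001 → (7.000,7.110)–(6.000,7.414)
cell (7,5): code 0010 → (7.000,5.056)–(7.480,6.000)
cell (7,6): code 0011 → (7.480,6.000)–(7.116,7.000)
cell (7,7): code 0001 → (7.116,7.000)–(7.000,7.110)
total: 12 segments, chained into 1 closed loop(s), length Σ = 9.303297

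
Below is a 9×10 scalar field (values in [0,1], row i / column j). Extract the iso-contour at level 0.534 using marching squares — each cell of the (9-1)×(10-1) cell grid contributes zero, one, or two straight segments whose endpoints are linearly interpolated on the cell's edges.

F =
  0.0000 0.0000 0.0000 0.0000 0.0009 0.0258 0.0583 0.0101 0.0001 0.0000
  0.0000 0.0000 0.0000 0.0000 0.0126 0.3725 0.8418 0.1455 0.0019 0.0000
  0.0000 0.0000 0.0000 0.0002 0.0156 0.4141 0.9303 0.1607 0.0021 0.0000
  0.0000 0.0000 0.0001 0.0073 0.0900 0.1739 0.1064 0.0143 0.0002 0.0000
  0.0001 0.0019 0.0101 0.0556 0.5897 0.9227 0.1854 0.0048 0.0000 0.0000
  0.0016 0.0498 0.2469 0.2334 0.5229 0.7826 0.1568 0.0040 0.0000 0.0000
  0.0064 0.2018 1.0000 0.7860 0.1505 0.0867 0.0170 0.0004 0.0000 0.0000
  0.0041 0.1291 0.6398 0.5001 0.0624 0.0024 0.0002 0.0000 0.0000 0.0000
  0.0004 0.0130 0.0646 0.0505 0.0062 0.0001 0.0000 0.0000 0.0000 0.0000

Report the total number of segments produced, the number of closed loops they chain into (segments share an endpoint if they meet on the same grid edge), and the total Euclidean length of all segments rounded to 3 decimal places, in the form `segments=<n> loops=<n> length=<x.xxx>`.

cell (0,5): code 0100 → (0.607,6.000)–(1.000,5.344)
cell (0,6): code 1000 → (1.000,6.442)–(0.607,6.000)
cell (1,5): code 0110 → (1.000,5.344)–(2.000,5.232)
cell (1,6): code 1001 → (2.000,6.515)–(1.000,6.442)
cell (2,5): code 0010 → (2.000,5.232)–(2.481,6.000)
cell (2,6): code 0001 → (2.481,6.000)–(2.000,6.515)
cell (3,3): code 0100 → (3.889,4.000)–(4.000,3.896)
cell (3,4): code 1100 → (3.481,5.000)–(3.889,4.000)
cell (3,5): code 1000 → (4.000,5.527)–(3.481,5.000)
cell (4,3): code 0010 → (4.000,3.896)–(4.834,4.000)
cell (4,4): code 0111 → (4.834,4.000)–(5.000,4.043)
cell (4,5): code 1001 → (5.000,5.397)–(4.000,5.527)
cell (5,1): code 0100 → (5.381,2.000)–(6.000,1.416)
cell (5,2): code 1100 → (5.544,3.000)–(5.381,2.000)
cell (5,3): code 1000 → (6.000,3.397)–(5.544,3.000)
cell (5,4): code 0010 → (5.000,4.043)–(5.357,5.000)
cell (5,5): code 0001 → (5.357,5.000)–(5.000,5.397)
cell (6,1): code 0110 → (6.000,1.416)–(7.000,1.793)
cell (6,2): code 1011 → (7.000,2.757)–(6.881,3.000)
cell (6,3): code 0001 → (6.881,3.000)–(6.000,3.397)
cell (7,1): code 0010 → (7.000,1.793)–(7.184,2.000)
cell (7,2): code 0001 → (7.184,2.000)–(7.000,2.757)
total: 22 segments, chained into 3 closed loop(s), length Σ = 16.353892

segments=22 loops=3 length=16.354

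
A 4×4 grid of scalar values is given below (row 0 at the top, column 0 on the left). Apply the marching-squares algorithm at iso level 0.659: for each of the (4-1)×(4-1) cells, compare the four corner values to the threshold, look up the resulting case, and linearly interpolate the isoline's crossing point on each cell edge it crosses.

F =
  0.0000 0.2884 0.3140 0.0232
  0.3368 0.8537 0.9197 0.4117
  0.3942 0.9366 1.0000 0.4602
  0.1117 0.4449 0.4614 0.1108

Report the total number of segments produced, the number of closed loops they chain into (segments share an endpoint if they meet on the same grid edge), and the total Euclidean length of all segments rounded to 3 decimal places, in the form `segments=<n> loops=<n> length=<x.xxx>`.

segments=8 loops=1 length=6.859

cell (0,0): code 0100 → (0.656,1.000)–(1.000,0.623)
cell (0,1): code 1100 → (0.570,2.000)–(0.656,1.000)
cell (0,2): code 1000 → (1.000,2.513)–(0.570,2.000)
cell (1,0): code 0110 → (1.000,0.623)–(2.000,0.488)
cell (1,2): code 1001 → (2.000,2.632)–(1.000,2.513)
cell (2,0): code 0010 → (2.000,0.488)–(2.565,1.000)
cell (2,1): code 0011 → (2.565,1.000)–(2.633,2.000)
cell (2,2): code 0001 → (2.633,2.000)–(2.000,2.632)
total: 8 segments, chained into 1 closed loop(s), length Σ = 6.858710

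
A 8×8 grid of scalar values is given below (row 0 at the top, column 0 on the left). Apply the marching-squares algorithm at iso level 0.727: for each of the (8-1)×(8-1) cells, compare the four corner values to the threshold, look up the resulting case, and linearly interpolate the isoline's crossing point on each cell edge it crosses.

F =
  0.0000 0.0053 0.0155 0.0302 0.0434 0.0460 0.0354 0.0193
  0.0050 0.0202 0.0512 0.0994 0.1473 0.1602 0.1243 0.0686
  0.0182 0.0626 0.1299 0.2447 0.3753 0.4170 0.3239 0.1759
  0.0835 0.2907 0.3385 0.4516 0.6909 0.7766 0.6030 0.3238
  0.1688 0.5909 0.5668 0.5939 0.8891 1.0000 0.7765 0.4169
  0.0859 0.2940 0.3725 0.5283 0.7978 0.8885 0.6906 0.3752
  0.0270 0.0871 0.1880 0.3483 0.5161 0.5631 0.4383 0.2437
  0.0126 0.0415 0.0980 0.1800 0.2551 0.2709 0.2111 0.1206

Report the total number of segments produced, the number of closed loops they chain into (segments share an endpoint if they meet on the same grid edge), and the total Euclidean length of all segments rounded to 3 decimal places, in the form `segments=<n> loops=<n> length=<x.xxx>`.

cell (2,4): code 0100 → (2.862,5.000)–(3.000,4.421)
cell (2,5): code 1000 → (3.000,5.286)–(2.862,5.000)
cell (3,3): code 0100 → (3.182,4.000)–(4.000,3.451)
cell (3,4): code 1110 → (3.000,4.421)–(3.182,4.000)
cell (3,5): code 1101 → (3.715,6.000)–(3.000,5.286)
cell (3,6): code 1000 → (4.000,6.138)–(3.715,6.000)
cell (4,3): code 0110 → (4.000,3.451)–(5.000,3.737)
cell (4,5): code 1011 → (5.000,5.816)–(4.576,6.000)
cell (4,6): code 0001 → (4.576,6.000)–(4.000,6.138)
cell (5,3): code 0010 → (5.000,3.737)–(5.251,4.000)
cell (5,4): code 0011 → (5.251,4.000)–(5.496,5.000)
cell (5,5): code 0001 → (5.496,5.000)–(5.000,5.816)
total: 12 segments, chained into 1 closed loop(s), length Σ = 8.126386

segments=12 loops=1 length=8.126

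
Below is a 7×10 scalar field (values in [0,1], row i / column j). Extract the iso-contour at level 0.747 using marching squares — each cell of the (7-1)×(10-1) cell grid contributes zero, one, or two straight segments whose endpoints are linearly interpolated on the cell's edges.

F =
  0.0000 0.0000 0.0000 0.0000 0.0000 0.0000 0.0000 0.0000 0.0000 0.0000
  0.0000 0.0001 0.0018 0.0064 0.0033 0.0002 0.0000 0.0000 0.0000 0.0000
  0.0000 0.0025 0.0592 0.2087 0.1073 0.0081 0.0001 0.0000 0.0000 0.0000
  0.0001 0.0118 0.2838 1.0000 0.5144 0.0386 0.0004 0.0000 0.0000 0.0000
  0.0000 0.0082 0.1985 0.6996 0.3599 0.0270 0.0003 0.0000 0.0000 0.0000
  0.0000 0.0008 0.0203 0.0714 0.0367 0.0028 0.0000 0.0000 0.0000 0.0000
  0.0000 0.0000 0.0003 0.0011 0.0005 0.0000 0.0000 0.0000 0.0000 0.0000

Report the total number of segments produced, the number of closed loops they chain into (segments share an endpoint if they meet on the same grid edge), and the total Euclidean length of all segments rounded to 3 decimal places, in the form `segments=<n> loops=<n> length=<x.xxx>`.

segments=4 loops=1 length=2.991

cell (2,2): code 0100 → (2.680,3.000)–(3.000,2.647)
cell (2,3): code 1000 → (3.000,3.521)–(2.680,3.000)
cell (3,2): code 0010 → (3.000,2.647)–(3.842,3.000)
cell (3,3): code 0001 → (3.842,3.000)–(3.000,3.521)
total: 4 segments, chained into 1 closed loop(s), length Σ = 2.991376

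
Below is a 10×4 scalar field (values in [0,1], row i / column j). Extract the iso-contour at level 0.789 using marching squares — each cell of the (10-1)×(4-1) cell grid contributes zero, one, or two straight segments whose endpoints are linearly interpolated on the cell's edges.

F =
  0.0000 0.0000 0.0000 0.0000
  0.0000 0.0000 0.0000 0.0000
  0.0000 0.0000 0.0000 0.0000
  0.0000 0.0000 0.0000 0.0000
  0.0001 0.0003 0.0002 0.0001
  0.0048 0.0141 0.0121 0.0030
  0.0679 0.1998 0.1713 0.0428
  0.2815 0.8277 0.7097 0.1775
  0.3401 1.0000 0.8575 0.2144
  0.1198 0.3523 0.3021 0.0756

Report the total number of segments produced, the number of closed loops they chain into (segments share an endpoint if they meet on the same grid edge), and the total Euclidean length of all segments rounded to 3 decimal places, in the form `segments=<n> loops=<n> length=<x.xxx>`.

cell (6,0): code 0100 → (6.938,1.000)–(7.000,0.929)
cell (6,1): code 1000 → (7.000,1.328)–(6.938,1.000)
cell (7,0): code 0110 → (7.000,0.929)–(8.000,0.680)
cell (7,1): code 1101 → (7.537,2.000)–(7.000,1.328)
cell (7,2): code 1000 → (8.000,2.107)–(7.537,2.000)
cell (8,0): code 0010 → (8.000,0.680)–(8.326,1.000)
cell (8,1): code 0011 → (8.326,1.000)–(8.123,2.000)
cell (8,2): code 0001 → (8.123,2.000)–(8.000,2.107)
total: 8 segments, chained into 1 closed loop(s), length Σ = 4.433327

segments=8 loops=1 length=4.433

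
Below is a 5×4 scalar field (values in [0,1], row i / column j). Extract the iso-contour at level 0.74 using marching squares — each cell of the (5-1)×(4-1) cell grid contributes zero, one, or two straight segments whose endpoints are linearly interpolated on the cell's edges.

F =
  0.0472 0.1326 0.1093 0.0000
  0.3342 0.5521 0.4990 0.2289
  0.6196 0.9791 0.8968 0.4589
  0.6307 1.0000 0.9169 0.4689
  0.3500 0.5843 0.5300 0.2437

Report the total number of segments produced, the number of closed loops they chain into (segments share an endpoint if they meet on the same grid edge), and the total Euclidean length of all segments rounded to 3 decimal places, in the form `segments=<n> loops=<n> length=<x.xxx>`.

cell (1,0): code 0100 → (1.440,1.000)–(2.000,0.335)
cell (1,1): code 1100 → (1.606,2.000)–(1.440,1.000)
cell (1,2): code 1000 → (2.000,2.358)–(1.606,2.000)
cell (2,0): code 0110 → (2.000,0.335)–(3.000,0.296)
cell (2,2): code 1001 → (3.000,2.395)–(2.000,2.358)
cell (3,0): code 0010 → (3.000,0.296)–(3.625,1.000)
cell (3,1): code 0011 → (3.625,1.000)–(3.457,2.000)
cell (3,2): code 0001 → (3.457,2.000)–(3.000,2.395)
total: 8 segments, chained into 1 closed loop(s), length Σ = 6.976942

segments=8 loops=1 length=6.977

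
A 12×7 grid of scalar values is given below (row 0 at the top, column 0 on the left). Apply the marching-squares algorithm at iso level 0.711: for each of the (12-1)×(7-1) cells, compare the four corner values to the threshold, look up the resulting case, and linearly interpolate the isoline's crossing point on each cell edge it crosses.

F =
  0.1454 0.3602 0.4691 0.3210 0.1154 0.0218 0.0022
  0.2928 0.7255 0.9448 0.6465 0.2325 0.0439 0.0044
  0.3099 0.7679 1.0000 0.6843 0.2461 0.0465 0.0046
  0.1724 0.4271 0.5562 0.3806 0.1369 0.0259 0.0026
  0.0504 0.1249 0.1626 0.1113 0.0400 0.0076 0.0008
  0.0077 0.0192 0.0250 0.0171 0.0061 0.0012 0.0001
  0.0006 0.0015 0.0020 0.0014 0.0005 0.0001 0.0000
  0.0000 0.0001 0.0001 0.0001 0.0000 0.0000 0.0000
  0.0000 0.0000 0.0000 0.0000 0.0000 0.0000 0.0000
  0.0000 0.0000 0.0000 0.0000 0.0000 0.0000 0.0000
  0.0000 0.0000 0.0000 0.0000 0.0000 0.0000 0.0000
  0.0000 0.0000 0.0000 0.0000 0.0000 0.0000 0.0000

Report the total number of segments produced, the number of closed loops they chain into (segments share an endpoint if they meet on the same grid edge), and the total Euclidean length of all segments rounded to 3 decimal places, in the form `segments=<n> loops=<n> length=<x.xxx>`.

cell (0,0): code 0100 → (0.960,1.000)–(1.000,0.966)
cell (0,1): code 1100 → (0.509,2.000)–(0.960,1.000)
cell (0,2): code 1000 → (1.000,2.784)–(0.509,2.000)
cell (1,0): code 0110 → (1.000,0.966)–(2.000,0.876)
cell (1,2): code 1001 → (2.000,2.915)–(1.000,2.784)
cell (2,0): code 0010 → (2.000,0.876)–(2.167,1.000)
cell (2,1): code 0011 → (2.167,1.000)–(2.651,2.000)
cell (2,2): code 0001 → (2.651,2.000)–(2.000,2.915)
total: 8 segments, chained into 1 closed loop(s), length Σ = 6.529731

segments=8 loops=1 length=6.530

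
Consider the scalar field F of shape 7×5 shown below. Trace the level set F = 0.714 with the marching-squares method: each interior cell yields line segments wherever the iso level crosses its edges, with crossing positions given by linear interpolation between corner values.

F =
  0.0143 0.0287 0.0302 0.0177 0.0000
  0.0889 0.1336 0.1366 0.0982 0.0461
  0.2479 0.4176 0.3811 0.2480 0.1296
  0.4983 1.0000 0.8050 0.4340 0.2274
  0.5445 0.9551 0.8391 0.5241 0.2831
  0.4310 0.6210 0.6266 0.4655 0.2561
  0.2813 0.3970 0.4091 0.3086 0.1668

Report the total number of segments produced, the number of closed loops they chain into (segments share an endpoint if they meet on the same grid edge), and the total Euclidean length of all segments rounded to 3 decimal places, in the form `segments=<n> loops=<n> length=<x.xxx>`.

segments=8 loops=1 length=6.777

cell (2,0): code 0100 → (2.509,1.000)–(3.000,0.430)
cell (2,1): code 1100 → (2.785,2.000)–(2.509,1.000)
cell (2,2): code 1000 → (3.000,2.245)–(2.785,2.000)
cell (3,0): code 0110 → (3.000,0.430)–(4.000,0.413)
cell (3,2): code 1001 → (4.000,2.397)–(3.000,2.245)
cell (4,0): code 0010 → (4.000,0.413)–(4.722,1.000)
cell (4,1): code 0011 → (4.722,1.000)–(4.589,2.000)
cell (4,2): code 0001 → (4.589,2.000)–(4.000,2.397)
total: 8 segments, chained into 1 closed loop(s), length Σ = 6.776763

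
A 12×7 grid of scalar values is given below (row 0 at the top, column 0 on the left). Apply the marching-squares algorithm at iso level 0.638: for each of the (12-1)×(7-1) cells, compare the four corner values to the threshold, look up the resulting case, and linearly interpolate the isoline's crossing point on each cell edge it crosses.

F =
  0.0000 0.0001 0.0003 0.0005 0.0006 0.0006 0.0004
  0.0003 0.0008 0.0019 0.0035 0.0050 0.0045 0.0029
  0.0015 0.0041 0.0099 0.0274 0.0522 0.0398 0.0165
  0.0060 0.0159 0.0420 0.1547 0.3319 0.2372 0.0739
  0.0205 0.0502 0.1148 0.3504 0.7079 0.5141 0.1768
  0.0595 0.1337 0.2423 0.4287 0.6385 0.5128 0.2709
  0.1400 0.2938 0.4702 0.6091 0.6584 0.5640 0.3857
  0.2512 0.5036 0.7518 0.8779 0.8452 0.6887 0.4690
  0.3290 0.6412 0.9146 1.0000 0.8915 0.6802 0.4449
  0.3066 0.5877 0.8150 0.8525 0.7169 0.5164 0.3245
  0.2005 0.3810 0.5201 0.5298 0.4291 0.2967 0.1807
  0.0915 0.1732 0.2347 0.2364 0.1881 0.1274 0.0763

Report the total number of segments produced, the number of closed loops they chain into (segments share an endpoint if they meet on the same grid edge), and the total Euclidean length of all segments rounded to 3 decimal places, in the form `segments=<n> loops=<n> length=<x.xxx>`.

cell (3,3): code 0100 → (3.814,4.000)–(4.000,3.804)
cell (3,4): code 1000 → (4.000,4.361)–(3.814,4.000)
cell (4,3): code 0110 → (4.000,3.804)–(5.000,3.998)
cell (4,4): code 1001 → (5.000,4.004)–(4.000,4.361)
cell (5,3): code 0110 → (5.000,3.998)–(6.000,3.586)
cell (5,4): code 1001 → (6.000,4.216)–(5.000,4.004)
cell (6,1): code 0100 → (6.596,2.000)–(7.000,1.541)
cell (6,2): code 1100 → (6.108,3.000)–(6.596,2.000)
cell (6,3): code 1110 → (6.000,3.586)–(6.108,3.000)
cell (6,4): code 1101 → (6.593,5.000)–(6.000,4.216)
cell (6,5): code 1000 → (7.000,5.231)–(6.593,5.000)
cell (7,0): code 0100 → (7.977,1.000)–(8.000,0.990)
cell (7,1): code 1110 → (7.000,1.541)–(7.977,1.000)
cell (7,5): code 1001 → (8.000,5.179)–(7.000,5.231)
cell (8,0): code 0010 → (8.000,0.990)–(8.060,1.000)
cell (8,1): code 0111 → (8.060,1.000)–(9.000,1.221)
cell (8,4): code 1011 → (9.000,4.394)–(8.258,5.000)
cell (8,5): code 0001 → (8.258,5.000)–(8.000,5.179)
cell (9,1): code 0010 → (9.000,1.221)–(9.600,2.000)
cell (9,2): code 0011 → (9.600,2.000)–(9.665,3.000)
cell (9,3): code 0011 → (9.665,3.000)–(9.274,4.000)
cell (9,4): code 0001 → (9.274,4.000)–(9.000,4.394)
total: 22 segments, chained into 1 closed loop(s), length Σ = 16.611093

segments=22 loops=1 length=16.611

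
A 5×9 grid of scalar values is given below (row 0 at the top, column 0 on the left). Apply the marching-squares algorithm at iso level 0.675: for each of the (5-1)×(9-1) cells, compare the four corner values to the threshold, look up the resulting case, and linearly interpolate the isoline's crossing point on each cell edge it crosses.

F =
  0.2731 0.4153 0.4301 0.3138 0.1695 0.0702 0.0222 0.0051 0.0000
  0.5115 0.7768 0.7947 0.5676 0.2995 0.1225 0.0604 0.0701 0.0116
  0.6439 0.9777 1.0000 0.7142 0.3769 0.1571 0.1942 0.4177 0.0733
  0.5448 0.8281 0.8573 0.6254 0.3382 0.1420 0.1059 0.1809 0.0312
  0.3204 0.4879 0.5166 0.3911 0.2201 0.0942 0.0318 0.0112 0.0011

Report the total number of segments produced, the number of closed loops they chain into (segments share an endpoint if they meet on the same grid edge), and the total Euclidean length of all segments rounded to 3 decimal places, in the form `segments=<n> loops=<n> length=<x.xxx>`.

segments=12 loops=1 length=9.168

cell (0,0): code 0100 → (0.718,1.000)–(1.000,0.616)
cell (0,1): code 1100 → (0.672,2.000)–(0.718,1.000)
cell (0,2): code 1000 → (1.000,2.527)–(0.672,2.000)
cell (1,0): code 0110 → (1.000,0.616)–(2.000,0.093)
cell (1,2): code 1101 → (1.733,3.000)–(1.000,2.527)
cell (1,3): code 1000 → (2.000,3.116)–(1.733,3.000)
cell (2,0): code 0110 → (2.000,0.093)–(3.000,0.460)
cell (2,2): code 1011 → (3.000,2.786)–(2.441,3.000)
cell (2,3): code 0001 → (2.441,3.000)–(2.000,3.116)
cell (3,0): code 0010 → (3.000,0.460)–(3.450,1.000)
cell (3,1): code 0011 → (3.450,1.000)–(3.535,2.000)
cell (3,2): code 0001 → (3.535,2.000)–(3.000,2.786)
total: 12 segments, chained into 1 closed loop(s), length Σ = 9.167540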